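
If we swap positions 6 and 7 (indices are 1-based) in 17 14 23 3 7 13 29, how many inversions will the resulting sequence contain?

Positions 6 and 7 hold 13 and 29; after swapping, the array is [17, 14, 23, 3, 7, 29, 13].
Element-by-element contributions:
17 → 14, 3, 7, 13 → 4
14 → 3, 7, 13 → 3
23 → 3, 7, 13 → 3
3 → none → 0
7 → none → 0
29 → 13 → 1
13 → none → 0
Sum: 4 + 3 + 3 + 0 + 0 + 1 + 0 = 11

11 inversions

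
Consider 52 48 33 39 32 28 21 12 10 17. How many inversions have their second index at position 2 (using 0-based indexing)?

2

The element at index 2 is 33.
Elements before it: 52, 48
Those larger than 33: 52, 48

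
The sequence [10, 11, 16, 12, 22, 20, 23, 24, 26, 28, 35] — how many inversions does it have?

2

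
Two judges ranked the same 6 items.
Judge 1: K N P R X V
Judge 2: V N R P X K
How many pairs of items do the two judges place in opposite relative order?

10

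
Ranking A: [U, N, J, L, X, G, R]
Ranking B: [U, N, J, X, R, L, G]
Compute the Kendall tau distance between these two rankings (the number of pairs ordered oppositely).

3

Assign each item its position (1..7) in the first ordering, then rewrite the second ordering as that position sequence:
positions: U→1, N→2, J→3, L→4, X→5, G→6, R→7
second ordering as positions: [1, 2, 3, 5, 7, 4, 6]
Discordant pairs = inversions in this position sequence.
1: 0
2: 0
3: 0
5: 4 → 1
7: 4, 6 → 2
4: 0
6: 0
Total: 0 + 0 + 0 + 1 + 2 + 0 + 0 = 3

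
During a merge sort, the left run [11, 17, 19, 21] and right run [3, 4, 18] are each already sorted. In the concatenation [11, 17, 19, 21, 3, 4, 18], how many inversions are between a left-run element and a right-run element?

10

Count, for every r in R, how many entries of L exceed r:
r = 3: 11, 17, 19, 21 → 4
r = 4: 11, 17, 19, 21 → 4
r = 18: 19, 21 → 2
Cross-inversions: 4 + 4 + 2 = 10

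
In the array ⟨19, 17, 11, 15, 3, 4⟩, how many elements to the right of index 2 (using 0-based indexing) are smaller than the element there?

2

The element at index 2 is 11.
Elements after it: 15, 3, 4
Those smaller than 11: 3, 4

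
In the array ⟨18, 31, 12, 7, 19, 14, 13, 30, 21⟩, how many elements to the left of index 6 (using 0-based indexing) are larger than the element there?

4

The element at index 6 is 13.
Elements before it: 18, 31, 12, 7, 19, 14
Those larger than 13: 18, 31, 19, 14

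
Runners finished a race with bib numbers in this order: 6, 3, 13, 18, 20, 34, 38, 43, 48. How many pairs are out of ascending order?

Count, for each position, how many later elements it exceeds:
6 → 3 → 1
3 → none → 0
13 → none → 0
18 → none → 0
20 → none → 0
34 → none → 0
38 → none → 0
43 → none → 0
48 → none → 0
Sum: 1 + 0 + 0 + 0 + 0 + 0 + 0 + 0 + 0 = 1

Inversions: 1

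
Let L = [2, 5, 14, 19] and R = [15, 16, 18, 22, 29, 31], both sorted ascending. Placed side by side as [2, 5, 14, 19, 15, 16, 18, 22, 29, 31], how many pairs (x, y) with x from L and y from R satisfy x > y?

3

Take each right-half value and tally the left-half values above it:
r = 15: 19 → 1
r = 16: 19 → 1
r = 18: 19 → 1
r = 22: none → 0
r = 29: none → 0
r = 31: none → 0
Cross-inversions: 1 + 1 + 1 + 0 + 0 + 0 = 3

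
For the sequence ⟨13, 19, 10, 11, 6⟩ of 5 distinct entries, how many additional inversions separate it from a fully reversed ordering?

2

Maximum inversions for 5 distinct elements is C(5, 2) = 5·4/2 = 10.
Current inversions — for each element, count later smaller elements:
13: 3
19: 3
10: 1
11: 1
6: 0
Current total: 3 + 3 + 1 + 1 + 0 = 8
Shortfall: 10 − 8 = 2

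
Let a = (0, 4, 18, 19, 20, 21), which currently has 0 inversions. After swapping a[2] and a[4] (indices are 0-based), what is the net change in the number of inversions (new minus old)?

+3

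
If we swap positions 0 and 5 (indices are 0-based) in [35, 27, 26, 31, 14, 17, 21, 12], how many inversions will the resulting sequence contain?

Positions 0 and 5 hold 35 and 17; after swapping, the array is [17, 27, 26, 31, 14, 35, 21, 12].
For each element, count later entries that are smaller:
17: 2
27: 4
26: 3
31: 3
14: 1
35: 2
21: 1
12: 0
Sum: 2 + 4 + 3 + 3 + 1 + 2 + 1 + 0 = 16

Inversions: 16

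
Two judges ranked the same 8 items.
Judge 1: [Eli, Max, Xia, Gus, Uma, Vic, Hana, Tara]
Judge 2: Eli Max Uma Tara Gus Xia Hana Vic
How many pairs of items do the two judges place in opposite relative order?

8 discordant pairs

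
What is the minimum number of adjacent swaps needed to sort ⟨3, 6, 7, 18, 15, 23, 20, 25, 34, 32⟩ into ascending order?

3 swaps

Each adjacent swap fixes exactly one inversion, so the minimum swap count equals the number of inversions.
Count inversions — for each element, later elements that are smaller:
3: none → 0
6: none → 0
7: none → 0
18: 15 → 1
15: none → 0
23: 20 → 1
20: none → 0
25: none → 0
34: 32 → 1
32: none → 0
Total inversions: 0 + 0 + 0 + 1 + 0 + 1 + 0 + 0 + 1 + 0 = 3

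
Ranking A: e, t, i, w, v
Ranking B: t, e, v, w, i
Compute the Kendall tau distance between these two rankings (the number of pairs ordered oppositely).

4 discordant pairs

Assign each item its position (1..5) in the first ordering, then rewrite the second ordering as that position sequence:
positions: e→1, t→2, i→3, w→4, v→5
second ordering as positions: [2, 1, 5, 4, 3]
Discordant pairs = inversions in this position sequence.
2: 1 → 1
1: 0
5: 4, 3 → 2
4: 3 → 1
3: 0
Total: 1 + 0 + 2 + 1 + 0 = 4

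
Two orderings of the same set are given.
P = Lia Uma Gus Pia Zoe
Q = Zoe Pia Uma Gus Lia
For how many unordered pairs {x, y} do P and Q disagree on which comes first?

9 disagreeing pairs

Assign each item its position (1..5) in the first ordering, then rewrite the second ordering as that position sequence:
positions: Lia→1, Uma→2, Gus→3, Pia→4, Zoe→5
second ordering as positions: [5, 4, 2, 3, 1]
Discordant pairs = inversions in this position sequence.
5: 4, 2, 3, 1 → 4
4: 2, 3, 1 → 3
2: 1 → 1
3: 1 → 1
1: 0
Total: 4 + 3 + 1 + 1 + 0 = 9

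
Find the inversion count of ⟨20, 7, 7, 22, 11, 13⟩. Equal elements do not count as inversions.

For each element, count later entries that are smaller:
20: 4
7: 0
7: 0
22: 2
11: 0
13: 0
Sum: 4 + 0 + 0 + 2 + 0 + 0 = 6

Inversions: 6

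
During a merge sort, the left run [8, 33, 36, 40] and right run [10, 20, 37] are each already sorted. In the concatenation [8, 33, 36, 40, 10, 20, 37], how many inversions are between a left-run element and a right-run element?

For each element r of the right run, count left-run elements greater than r:
r = 10: 33, 36, 40 → 3
r = 20: 33, 36, 40 → 3
r = 37: 40 → 1
Cross-inversions: 3 + 3 + 1 = 7

There are 7 split inversions.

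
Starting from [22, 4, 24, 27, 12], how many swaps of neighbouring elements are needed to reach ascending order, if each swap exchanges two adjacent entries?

4 swaps

Each adjacent swap fixes exactly one inversion, so the minimum swap count equals the number of inversions.
Count inversions — for each element, later elements that are smaller:
22: 4, 12 → 2
4: none → 0
24: 12 → 1
27: 12 → 1
12: none → 0
Total inversions: 2 + 0 + 1 + 1 + 0 = 4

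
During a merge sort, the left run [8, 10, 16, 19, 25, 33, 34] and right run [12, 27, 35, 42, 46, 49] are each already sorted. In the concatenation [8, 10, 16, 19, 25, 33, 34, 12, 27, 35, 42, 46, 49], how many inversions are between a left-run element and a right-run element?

For each element r of the right run, count left-run elements greater than r:
r = 12: 16, 19, 25, 33, 34 → 5
r = 27: 33, 34 → 2
r = 35: none → 0
r = 42: none → 0
r = 46: none → 0
r = 49: none → 0
Cross-inversions: 5 + 2 + 0 + 0 + 0 + 0 = 7

There are 7 cross-inversions.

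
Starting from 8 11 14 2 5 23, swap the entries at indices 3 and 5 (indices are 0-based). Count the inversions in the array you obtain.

9

Positions 3 and 5 hold 2 and 23; after swapping, the array is [8, 11, 14, 23, 5, 2].
Count, for each position, how many later elements it exceeds:
8 → 5, 2 → 2
11 → 5, 2 → 2
14 → 5, 2 → 2
23 → 5, 2 → 2
5 → 2 → 1
2 → none → 0
Sum: 2 + 2 + 2 + 2 + 1 + 0 = 9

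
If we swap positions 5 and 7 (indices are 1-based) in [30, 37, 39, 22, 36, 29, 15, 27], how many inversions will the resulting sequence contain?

17 inversions

Positions 5 and 7 hold 36 and 15; after swapping, the array is [30, 37, 39, 22, 15, 29, 36, 27].
Count, for each position, how many later elements it exceeds:
30: 4
37: 5
39: 5
22: 1
15: 0
29: 1
36: 1
27: 0
Sum: 4 + 5 + 5 + 1 + 0 + 1 + 1 + 0 = 17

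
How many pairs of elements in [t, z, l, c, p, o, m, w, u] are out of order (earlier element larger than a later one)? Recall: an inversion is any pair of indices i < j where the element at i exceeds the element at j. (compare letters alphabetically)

For each element, count later entries that are smaller:
t: 5
z: 7
l: 1
c: 0
p: 2
o: 1
m: 0
w: 1
u: 0
Sum: 5 + 7 + 1 + 0 + 2 + 1 + 0 + 1 + 0 = 17

17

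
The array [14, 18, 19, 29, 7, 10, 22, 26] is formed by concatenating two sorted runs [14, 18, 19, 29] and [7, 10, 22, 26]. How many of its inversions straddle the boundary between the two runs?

10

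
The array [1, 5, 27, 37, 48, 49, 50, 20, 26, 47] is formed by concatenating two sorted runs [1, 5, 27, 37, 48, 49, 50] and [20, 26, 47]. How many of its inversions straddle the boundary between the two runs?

13 split inversions

Take each right-half value and tally the left-half values above it:
r = 20: 27, 37, 48, 49, 50 → 5
r = 26: 27, 37, 48, 49, 50 → 5
r = 47: 48, 49, 50 → 3
Cross-inversions: 5 + 5 + 3 = 13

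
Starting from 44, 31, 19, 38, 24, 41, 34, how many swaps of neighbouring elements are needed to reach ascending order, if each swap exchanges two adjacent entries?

Each adjacent swap fixes exactly one inversion, so the minimum swap count equals the number of inversions.
Count inversions — for each element, later elements that are smaller:
44: 31, 19, 38, 24, 41, 34 → 6
31: 19, 24 → 2
19: none → 0
38: 24, 34 → 2
24: none → 0
41: 34 → 1
34: none → 0
Total inversions: 6 + 2 + 0 + 2 + 0 + 1 + 0 = 11

Adjacent swaps: 11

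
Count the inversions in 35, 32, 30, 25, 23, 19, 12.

Element-by-element contributions:
35: 6
32: 5
30: 4
25: 3
23: 2
19: 1
12: 0
Sum: 6 + 5 + 4 + 3 + 2 + 1 + 0 = 21

Out-of-order pairs: 21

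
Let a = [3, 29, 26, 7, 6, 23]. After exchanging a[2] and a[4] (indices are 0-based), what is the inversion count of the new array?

5

Positions 2 and 4 hold 26 and 6; after swapping, the array is [3, 29, 6, 7, 26, 23].
Count, for each position, how many later elements it exceeds:
3 → none → 0
29 → 6, 7, 26, 23 → 4
6 → none → 0
7 → none → 0
26 → 23 → 1
23 → none → 0
Sum: 0 + 4 + 0 + 0 + 1 + 0 = 5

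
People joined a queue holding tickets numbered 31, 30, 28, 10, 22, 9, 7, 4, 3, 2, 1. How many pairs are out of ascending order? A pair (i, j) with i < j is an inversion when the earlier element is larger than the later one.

54 inversions

Sweep left to right; for each value list the smaller values that follow it:
31: 10
30: 9
28: 8
10: 6
22: 6
9: 5
7: 4
4: 3
3: 2
2: 1
1: 0
Sum: 10 + 9 + 8 + 6 + 6 + 5 + 4 + 3 + 2 + 1 + 0 = 54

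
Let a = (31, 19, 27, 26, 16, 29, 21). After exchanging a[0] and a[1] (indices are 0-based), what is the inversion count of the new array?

12

Positions 0 and 1 hold 31 and 19; after swapping, the array is [19, 31, 27, 26, 16, 29, 21].
Count, for each position, how many later elements it exceeds:
19 → 16 → 1
31 → 27, 26, 16, 29, 21 → 5
27 → 26, 16, 21 → 3
26 → 16, 21 → 2
16 → none → 0
29 → 21 → 1
21 → none → 0
Sum: 1 + 5 + 3 + 2 + 0 + 1 + 0 = 12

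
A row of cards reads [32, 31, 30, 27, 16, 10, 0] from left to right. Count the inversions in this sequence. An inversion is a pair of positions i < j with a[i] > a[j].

Element-by-element contributions:
32: 6
31: 5
30: 4
27: 3
16: 2
10: 1
0: 0
Sum: 6 + 5 + 4 + 3 + 2 + 1 + 0 = 21

Inversions: 21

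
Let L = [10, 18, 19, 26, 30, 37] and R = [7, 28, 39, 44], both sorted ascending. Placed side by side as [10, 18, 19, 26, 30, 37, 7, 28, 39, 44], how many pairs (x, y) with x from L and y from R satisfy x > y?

8 cross-inversions

Take each right-half value and tally the left-half values above it:
r = 7: 10, 18, 19, 26, 30, 37 → 6
r = 28: 30, 37 → 2
r = 39: none → 0
r = 44: none → 0
Cross-inversions: 6 + 2 + 0 + 0 = 8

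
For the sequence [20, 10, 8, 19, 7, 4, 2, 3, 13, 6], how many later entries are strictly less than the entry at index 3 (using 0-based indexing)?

6

The element at index 3 is 19.
Elements after it: 7, 4, 2, 3, 13, 6
Those smaller than 19: 7, 4, 2, 3, 13, 6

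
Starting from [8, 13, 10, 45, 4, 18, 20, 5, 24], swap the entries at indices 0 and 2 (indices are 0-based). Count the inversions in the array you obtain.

Inversions: 15

Positions 0 and 2 hold 8 and 10; after swapping, the array is [10, 13, 8, 45, 4, 18, 20, 5, 24].
Sweep left to right; for each value list the smaller values that follow it:
10 → 8, 4, 5 → 3
13 → 8, 4, 5 → 3
8 → 4, 5 → 2
45 → 4, 18, 20, 5, 24 → 5
4 → none → 0
18 → 5 → 1
20 → 5 → 1
5 → none → 0
24 → none → 0
Sum: 3 + 3 + 2 + 5 + 0 + 1 + 1 + 0 + 0 = 15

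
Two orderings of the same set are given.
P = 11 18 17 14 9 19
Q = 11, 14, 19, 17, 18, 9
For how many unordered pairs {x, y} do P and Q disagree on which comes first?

Assign each item its position (1..6) in the first ordering, then rewrite the second ordering as that position sequence:
positions: 11→1, 18→2, 17→3, 14→4, 9→5, 19→6
second ordering as positions: [1, 4, 6, 3, 2, 5]
Discordant pairs = inversions in this position sequence.
1: 0
4: 3, 2 → 2
6: 3, 2, 5 → 3
3: 2 → 1
2: 0
5: 0
Total: 0 + 2 + 3 + 1 + 0 + 0 = 6

6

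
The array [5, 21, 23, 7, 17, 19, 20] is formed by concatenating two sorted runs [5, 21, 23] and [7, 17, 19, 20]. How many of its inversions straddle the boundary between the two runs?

Take each right-half value and tally the left-half values above it:
r = 7: 21, 23 → 2
r = 17: 21, 23 → 2
r = 19: 21, 23 → 2
r = 20: 21, 23 → 2
Cross-inversions: 2 + 2 + 2 + 2 = 8

8 cross-inversions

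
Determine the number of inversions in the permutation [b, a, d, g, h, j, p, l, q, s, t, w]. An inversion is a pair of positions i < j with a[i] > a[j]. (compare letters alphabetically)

Inversions: 2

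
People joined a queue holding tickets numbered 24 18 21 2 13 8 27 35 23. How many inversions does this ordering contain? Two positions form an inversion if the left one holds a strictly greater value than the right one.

Inversions: 15

Sweep left to right; for each value list the smaller values that follow it:
24 → 18, 21, 2, 13, 8, 23 → 6
18 → 2, 13, 8 → 3
21 → 2, 13, 8 → 3
2 → none → 0
13 → 8 → 1
8 → none → 0
27 → 23 → 1
35 → 23 → 1
23 → none → 0
Sum: 6 + 3 + 3 + 0 + 1 + 0 + 1 + 1 + 0 = 15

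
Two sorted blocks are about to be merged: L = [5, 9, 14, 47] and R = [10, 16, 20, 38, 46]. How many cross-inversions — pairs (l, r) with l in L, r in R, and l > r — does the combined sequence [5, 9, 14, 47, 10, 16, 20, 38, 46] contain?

Count, for every r in R, how many entries of L exceed r:
r = 10: 14, 47 → 2
r = 16: 47 → 1
r = 20: 47 → 1
r = 38: 47 → 1
r = 46: 47 → 1
Cross-inversions: 2 + 1 + 1 + 1 + 1 = 6

6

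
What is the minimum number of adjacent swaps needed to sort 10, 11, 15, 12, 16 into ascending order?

1

The minimum number of adjacent swaps to sort an array equals its inversion count, since every such swap removes exactly one inversion.
Count inversions — for each element, later elements that are smaller:
10: none → 0
11: none → 0
15: 12 → 1
12: none → 0
16: none → 0
Total inversions: 0 + 0 + 1 + 0 + 0 = 1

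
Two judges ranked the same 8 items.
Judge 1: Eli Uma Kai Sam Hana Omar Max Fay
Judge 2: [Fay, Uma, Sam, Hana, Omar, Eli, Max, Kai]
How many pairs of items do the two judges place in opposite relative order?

15

Assign each item its position (1..8) in the first ordering, then rewrite the second ordering as that position sequence:
positions: Eli→1, Uma→2, Kai→3, Sam→4, Hana→5, Omar→6, Max→7, Fay→8
second ordering as positions: [8, 2, 4, 5, 6, 1, 7, 3]
Discordant pairs = inversions in this position sequence.
8: 2, 4, 5, 6, 1, 7, 3 → 7
2: 1 → 1
4: 1, 3 → 2
5: 1, 3 → 2
6: 1, 3 → 2
1: 0
7: 3 → 1
3: 0
Total: 7 + 1 + 2 + 2 + 2 + 0 + 1 + 0 = 15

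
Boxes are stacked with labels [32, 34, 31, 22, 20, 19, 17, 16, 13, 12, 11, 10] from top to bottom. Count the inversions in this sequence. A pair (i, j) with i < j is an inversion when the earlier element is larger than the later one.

Count, for each position, how many later elements it exceeds:
32: 10
34: 10
31: 9
22: 8
20: 7
19: 6
17: 5
16: 4
13: 3
12: 2
11: 1
10: 0
Sum: 10 + 10 + 9 + 8 + 7 + 6 + 5 + 4 + 3 + 2 + 1 + 0 = 65

65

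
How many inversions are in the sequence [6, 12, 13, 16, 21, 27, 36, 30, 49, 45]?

Count, for each position, how many later elements it exceeds:
6 → none → 0
12 → none → 0
13 → none → 0
16 → none → 0
21 → none → 0
27 → none → 0
36 → 30 → 1
30 → none → 0
49 → 45 → 1
45 → none → 0
Sum: 0 + 0 + 0 + 0 + 0 + 0 + 1 + 0 + 1 + 0 = 2

2 inversions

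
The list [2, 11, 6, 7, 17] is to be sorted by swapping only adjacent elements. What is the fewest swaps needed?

Each adjacent swap fixes exactly one inversion, so the minimum swap count equals the number of inversions.
Count inversions — for each element, later elements that are smaller:
2: none → 0
11: 6, 7 → 2
6: none → 0
7: none → 0
17: none → 0
Total inversions: 0 + 2 + 0 + 0 + 0 = 2

There are 2 adjacent swaps.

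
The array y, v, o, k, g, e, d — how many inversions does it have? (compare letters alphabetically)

Sweep left to right; for each value list the smaller values that follow it:
y → v, o, k, g, e, d → 6
v → o, k, g, e, d → 5
o → k, g, e, d → 4
k → g, e, d → 3
g → e, d → 2
e → d → 1
d → none → 0
Sum: 6 + 5 + 4 + 3 + 2 + 1 + 0 = 21

There are 21 inversions.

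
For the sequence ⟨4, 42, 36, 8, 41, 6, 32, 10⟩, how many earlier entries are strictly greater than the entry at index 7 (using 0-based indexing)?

4 such elements

The element at index 7 is 10.
Elements before it: 4, 42, 36, 8, 41, 6, 32
Those larger than 10: 42, 36, 41, 32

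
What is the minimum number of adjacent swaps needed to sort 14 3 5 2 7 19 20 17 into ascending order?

Each adjacent swap fixes exactly one inversion, so the minimum swap count equals the number of inversions.
Count inversions — for each element, later elements that are smaller:
14: 3, 5, 2, 7 → 4
3: 2 → 1
5: 2 → 1
2: none → 0
7: none → 0
19: 17 → 1
20: 17 → 1
17: none → 0
Total inversions: 4 + 1 + 1 + 0 + 0 + 1 + 1 + 0 = 8

Swaps: 8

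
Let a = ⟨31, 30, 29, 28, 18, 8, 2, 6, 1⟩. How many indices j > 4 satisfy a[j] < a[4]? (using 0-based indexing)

The element at index 4 is 18.
Elements after it: 8, 2, 6, 1
Those smaller than 18: 8, 2, 6, 1

4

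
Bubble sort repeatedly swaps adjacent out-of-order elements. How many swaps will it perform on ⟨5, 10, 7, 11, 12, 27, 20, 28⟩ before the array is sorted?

Minimum adjacent swaps = number of inversions (each swap of adjacent out-of-order elements removes one inversion and no swap can remove more).
Count inversions — for each element, later elements that are smaller:
5: none → 0
10: 7 → 1
7: none → 0
11: none → 0
12: none → 0
27: 20 → 1
20: none → 0
28: none → 0
Total inversions: 0 + 1 + 0 + 0 + 0 + 1 + 0 + 0 = 2

2 adjacent swaps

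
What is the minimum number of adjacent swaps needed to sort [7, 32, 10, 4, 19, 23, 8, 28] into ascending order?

Adjacent swaps: 11

The minimum number of adjacent swaps to sort an array equals its inversion count, since every such swap removes exactly one inversion.
Count inversions — for each element, later elements that are smaller:
7: 4 → 1
32: 10, 4, 19, 23, 8, 28 → 6
10: 4, 8 → 2
4: none → 0
19: 8 → 1
23: 8 → 1
8: none → 0
28: none → 0
Total inversions: 1 + 6 + 2 + 0 + 1 + 1 + 0 + 0 = 11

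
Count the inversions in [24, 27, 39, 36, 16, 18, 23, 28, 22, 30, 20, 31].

33

Sweep left to right; for each value list the smaller values that follow it:
24: 5
27: 5
39: 9
36: 8
16: 0
18: 0
23: 2
28: 2
22: 1
30: 1
20: 0
31: 0
Sum: 5 + 5 + 9 + 8 + 0 + 0 + 2 + 2 + 1 + 1 + 0 + 0 = 33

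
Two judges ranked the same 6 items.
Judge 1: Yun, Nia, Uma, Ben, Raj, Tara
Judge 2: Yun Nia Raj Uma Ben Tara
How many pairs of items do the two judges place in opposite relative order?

Assign each item its position (1..6) in the first ordering, then rewrite the second ordering as that position sequence:
positions: Yun→1, Nia→2, Uma→3, Ben→4, Raj→5, Tara→6
second ordering as positions: [1, 2, 5, 3, 4, 6]
Discordant pairs = inversions in this position sequence.
1: 0
2: 0
5: 3, 4 → 2
3: 0
4: 0
6: 0
Total: 0 + 0 + 2 + 0 + 0 + 0 = 2

2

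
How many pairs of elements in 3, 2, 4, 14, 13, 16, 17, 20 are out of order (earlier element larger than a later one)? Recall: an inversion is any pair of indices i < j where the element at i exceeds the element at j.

2 inversions

For each element, count later entries that are smaller:
3 → 2 → 1
2 → none → 0
4 → none → 0
14 → 13 → 1
13 → none → 0
16 → none → 0
17 → none → 0
20 → none → 0
Sum: 1 + 0 + 0 + 1 + 0 + 0 + 0 + 0 = 2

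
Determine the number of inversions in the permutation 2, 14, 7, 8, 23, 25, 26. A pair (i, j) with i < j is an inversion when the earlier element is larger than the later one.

2

Listing every pair i<j with a[i]>a[j] (using 1-based positions):
(2,3): 14 > 7
(2,4): 14 > 8
That's 2 pairs.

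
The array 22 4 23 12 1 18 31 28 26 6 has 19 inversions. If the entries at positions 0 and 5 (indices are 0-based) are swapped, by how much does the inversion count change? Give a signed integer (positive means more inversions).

Positions 0 and 5 hold 22 and 18; after swapping, the array is [18, 4, 23, 12, 1, 22, 31, 28, 26, 6].
Sweep left to right; for each value list the smaller values that follow it:
18: 4
4: 1
23: 4
12: 2
1: 0
22: 1
31: 3
28: 2
26: 1
6: 0
Sum: 4 + 1 + 4 + 2 + 0 + 1 + 3 + 2 + 1 + 0 = 18
Change: 18 − 19 = -1

-1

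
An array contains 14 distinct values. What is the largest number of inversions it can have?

91

A reversed (strictly descending) arrangement makes every pair an inversion, giving C(14, 2) inversions.
C(14, 2) = 14·13/2 = 91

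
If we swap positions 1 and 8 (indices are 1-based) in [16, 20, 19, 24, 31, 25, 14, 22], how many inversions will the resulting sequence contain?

Positions 1 and 8 hold 16 and 22; after swapping, the array is [22, 20, 19, 24, 31, 25, 14, 16].
Count, for each position, how many later elements it exceeds:
22: 4
20: 3
19: 2
24: 2
31: 3
25: 2
14: 0
16: 0
Sum: 4 + 3 + 2 + 2 + 3 + 2 + 0 + 0 = 16

Inversions: 16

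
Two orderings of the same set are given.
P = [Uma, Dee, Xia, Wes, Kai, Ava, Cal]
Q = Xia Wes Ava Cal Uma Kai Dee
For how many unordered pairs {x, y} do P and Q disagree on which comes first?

There are 11 disagreeing pairs.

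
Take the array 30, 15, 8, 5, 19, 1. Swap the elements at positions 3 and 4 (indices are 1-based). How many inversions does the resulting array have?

Positions 3 and 4 hold 8 and 5; after swapping, the array is [30, 15, 5, 8, 19, 1].
Count, for each position, how many later elements it exceeds:
30 → 15, 5, 8, 19, 1 → 5
15 → 5, 8, 1 → 3
5 → 1 → 1
8 → 1 → 1
19 → 1 → 1
1 → none → 0
Sum: 5 + 3 + 1 + 1 + 1 + 0 = 11

Inversions: 11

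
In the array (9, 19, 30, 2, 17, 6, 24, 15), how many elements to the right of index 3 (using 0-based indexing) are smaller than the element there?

The element at index 3 is 2.
Elements after it: 17, 6, 24, 15
None of them are smaller than 2.

0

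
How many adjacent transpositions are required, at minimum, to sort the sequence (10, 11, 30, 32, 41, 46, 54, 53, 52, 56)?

Swaps: 3

The minimum number of adjacent swaps to sort an array equals its inversion count, since every such swap removes exactly one inversion.
Count inversions — for each element, later elements that are smaller:
10: none → 0
11: none → 0
30: none → 0
32: none → 0
41: none → 0
46: none → 0
54: 53, 52 → 2
53: 52 → 1
52: none → 0
56: none → 0
Total inversions: 0 + 0 + 0 + 0 + 0 + 0 + 2 + 1 + 0 + 0 = 3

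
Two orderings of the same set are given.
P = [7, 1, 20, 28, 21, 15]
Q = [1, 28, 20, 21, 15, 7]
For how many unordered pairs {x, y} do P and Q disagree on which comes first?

Assign each item its position (1..6) in the first ordering, then rewrite the second ordering as that position sequence:
positions: 7→1, 1→2, 20→3, 28→4, 21→5, 15→6
second ordering as positions: [2, 4, 3, 5, 6, 1]
Discordant pairs = inversions in this position sequence.
2: 1 → 1
4: 3, 1 → 2
3: 1 → 1
5: 1 → 1
6: 1 → 1
1: 0
Total: 1 + 2 + 1 + 1 + 1 + 0 = 6

6 disagreeing pairs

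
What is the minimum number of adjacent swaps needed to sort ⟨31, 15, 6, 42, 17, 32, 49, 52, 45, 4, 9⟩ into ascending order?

Swaps: 25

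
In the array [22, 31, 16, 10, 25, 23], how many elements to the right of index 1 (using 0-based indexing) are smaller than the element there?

4

The element at index 1 is 31.
Elements after it: 16, 10, 25, 23
Those smaller than 31: 16, 10, 25, 23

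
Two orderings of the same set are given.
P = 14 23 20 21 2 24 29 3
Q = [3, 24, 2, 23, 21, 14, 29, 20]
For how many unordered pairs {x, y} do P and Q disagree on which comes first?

Disagreeing pairs: 20

Assign each item its position (1..8) in the first ordering, then rewrite the second ordering as that position sequence:
positions: 14→1, 23→2, 20→3, 21→4, 2→5, 24→6, 29→7, 3→8
second ordering as positions: [8, 6, 5, 2, 4, 1, 7, 3]
Discordant pairs = inversions in this position sequence.
8: 6, 5, 2, 4, 1, 7, 3 → 7
6: 5, 2, 4, 1, 3 → 5
5: 2, 4, 1, 3 → 4
2: 1 → 1
4: 1, 3 → 2
1: 0
7: 3 → 1
3: 0
Total: 7 + 5 + 4 + 1 + 2 + 0 + 1 + 0 = 20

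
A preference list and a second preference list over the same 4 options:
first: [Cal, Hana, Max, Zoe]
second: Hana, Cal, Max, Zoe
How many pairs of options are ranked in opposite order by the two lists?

Pairs: 1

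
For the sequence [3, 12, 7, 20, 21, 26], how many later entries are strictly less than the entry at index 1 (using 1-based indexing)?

0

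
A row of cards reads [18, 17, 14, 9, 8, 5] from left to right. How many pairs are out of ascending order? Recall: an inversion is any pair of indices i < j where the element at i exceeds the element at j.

Inversions: 15

Element-by-element contributions:
18 → 17, 14, 9, 8, 5 → 5
17 → 14, 9, 8, 5 → 4
14 → 9, 8, 5 → 3
9 → 8, 5 → 2
8 → 5 → 1
5 → none → 0
Sum: 5 + 4 + 3 + 2 + 1 + 0 = 15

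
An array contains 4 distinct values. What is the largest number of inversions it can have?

There are 6 inversions.

The maximum occurs when the array is in strictly decreasing order: every one of the C(4, 2) pairs is inverted.
C(4, 2) = 4·3/2 = 6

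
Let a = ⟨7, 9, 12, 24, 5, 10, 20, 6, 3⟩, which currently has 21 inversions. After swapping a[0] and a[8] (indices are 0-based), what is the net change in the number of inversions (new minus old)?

-5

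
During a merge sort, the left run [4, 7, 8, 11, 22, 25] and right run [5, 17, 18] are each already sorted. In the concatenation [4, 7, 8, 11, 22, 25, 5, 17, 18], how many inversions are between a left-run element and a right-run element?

Split inversions: 9

Take each right-half value and tally the left-half values above it:
r = 5: 7, 8, 11, 22, 25 → 5
r = 17: 22, 25 → 2
r = 18: 22, 25 → 2
Cross-inversions: 5 + 2 + 2 = 9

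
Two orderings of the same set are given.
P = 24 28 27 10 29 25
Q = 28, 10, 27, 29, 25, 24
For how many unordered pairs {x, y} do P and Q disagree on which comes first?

Assign each item its position (1..6) in the first ordering, then rewrite the second ordering as that position sequence:
positions: 24→1, 28→2, 27→3, 10→4, 29→5, 25→6
second ordering as positions: [2, 4, 3, 5, 6, 1]
Discordant pairs = inversions in this position sequence.
2: 1 → 1
4: 3, 1 → 2
3: 1 → 1
5: 1 → 1
6: 1 → 1
1: 0
Total: 1 + 2 + 1 + 1 + 1 + 0 = 6

6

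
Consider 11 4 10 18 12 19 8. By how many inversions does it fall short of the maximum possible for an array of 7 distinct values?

Maximum inversions for 7 distinct elements is C(7, 2) = 7·6/2 = 21.
Current inversions — for each element, count later smaller elements:
11: 3
4: 0
10: 1
18: 2
12: 1
19: 1
8: 0
Current total: 3 + 0 + 1 + 2 + 1 + 1 + 0 = 8
Shortfall: 21 − 8 = 13

13 inversions short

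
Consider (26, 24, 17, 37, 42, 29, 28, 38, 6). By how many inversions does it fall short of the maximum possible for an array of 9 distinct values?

Maximum inversions for 9 distinct elements is C(9, 2) = 9·8/2 = 36.
Current inversions — for each element, count later smaller elements:
26: 3
24: 2
17: 1
37: 3
42: 4
29: 2
28: 1
38: 1
6: 0
Current total: 3 + 2 + 1 + 3 + 4 + 2 + 1 + 1 + 0 = 17
Shortfall: 36 − 17 = 19

19 inversions short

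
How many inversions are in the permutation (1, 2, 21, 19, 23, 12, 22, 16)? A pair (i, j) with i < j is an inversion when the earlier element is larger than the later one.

There are 9 inversions.

Sweep left to right; for each value list the smaller values that follow it:
1: 0
2: 0
21: 3
19: 2
23: 3
12: 0
22: 1
16: 0
Sum: 0 + 0 + 3 + 2 + 3 + 0 + 1 + 0 = 9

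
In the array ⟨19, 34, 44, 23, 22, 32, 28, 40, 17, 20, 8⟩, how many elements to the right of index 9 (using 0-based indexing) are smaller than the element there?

1

The element at index 9 is 20.
Elements after it: 8
Those smaller than 20: 8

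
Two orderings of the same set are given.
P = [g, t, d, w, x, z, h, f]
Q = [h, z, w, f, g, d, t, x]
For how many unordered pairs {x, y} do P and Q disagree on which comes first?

There are 19 disagreeing pairs.

Assign each item its position (1..8) in the first ordering, then rewrite the second ordering as that position sequence:
positions: g→1, t→2, d→3, w→4, x→5, z→6, h→7, f→8
second ordering as positions: [7, 6, 4, 8, 1, 3, 2, 5]
Discordant pairs = inversions in this position sequence.
7: 6, 4, 1, 3, 2, 5 → 6
6: 4, 1, 3, 2, 5 → 5
4: 1, 3, 2 → 3
8: 1, 3, 2, 5 → 4
1: 0
3: 2 → 1
2: 0
5: 0
Total: 6 + 5 + 3 + 4 + 0 + 1 + 0 + 0 = 19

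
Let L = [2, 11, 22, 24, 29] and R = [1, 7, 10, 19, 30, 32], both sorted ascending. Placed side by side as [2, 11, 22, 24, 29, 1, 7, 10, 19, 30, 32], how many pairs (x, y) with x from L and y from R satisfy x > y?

Take each right-half value and tally the left-half values above it:
r = 1: 2, 11, 22, 24, 29 → 5
r = 7: 11, 22, 24, 29 → 4
r = 10: 11, 22, 24, 29 → 4
r = 19: 22, 24, 29 → 3
r = 30: none → 0
r = 32: none → 0
Cross-inversions: 5 + 4 + 4 + 3 + 0 + 0 = 16

Cross-inversions: 16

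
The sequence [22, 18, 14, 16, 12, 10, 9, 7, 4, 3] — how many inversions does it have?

For each element, count later entries that are smaller:
22 → 18, 14, 16, 12, 10, 9, 7, 4, 3 → 9
18 → 14, 16, 12, 10, 9, 7, 4, 3 → 8
14 → 12, 10, 9, 7, 4, 3 → 6
16 → 12, 10, 9, 7, 4, 3 → 6
12 → 10, 9, 7, 4, 3 → 5
10 → 9, 7, 4, 3 → 4
9 → 7, 4, 3 → 3
7 → 4, 3 → 2
4 → 3 → 1
3 → none → 0
Sum: 9 + 8 + 6 + 6 + 5 + 4 + 3 + 2 + 1 + 0 = 44

44 out-of-order pairs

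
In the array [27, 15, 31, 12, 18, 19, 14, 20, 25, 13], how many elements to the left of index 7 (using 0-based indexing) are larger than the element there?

2 such elements

The element at index 7 is 20.
Elements before it: 27, 15, 31, 12, 18, 19, 14
Those larger than 20: 27, 31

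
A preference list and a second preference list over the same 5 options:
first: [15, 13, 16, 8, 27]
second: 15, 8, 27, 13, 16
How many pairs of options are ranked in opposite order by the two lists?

4

Assign each item its position (1..5) in the first ordering, then rewrite the second ordering as that position sequence:
positions: 15→1, 13→2, 16→3, 8→4, 27→5
second ordering as positions: [1, 4, 5, 2, 3]
Discordant pairs = inversions in this position sequence.
1: 0
4: 2, 3 → 2
5: 2, 3 → 2
2: 0
3: 0
Total: 0 + 2 + 2 + 0 + 0 = 4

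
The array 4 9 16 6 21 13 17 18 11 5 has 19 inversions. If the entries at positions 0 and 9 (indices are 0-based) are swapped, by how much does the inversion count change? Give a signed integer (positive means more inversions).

+1

Positions 0 and 9 hold 4 and 5; after swapping, the array is [5, 9, 16, 6, 21, 13, 17, 18, 11, 4].
Count, for each position, how many later elements it exceeds:
5 → 4 → 1
9 → 6, 4 → 2
16 → 6, 13, 11, 4 → 4
6 → 4 → 1
21 → 13, 17, 18, 11, 4 → 5
13 → 11, 4 → 2
17 → 11, 4 → 2
18 → 11, 4 → 2
11 → 4 → 1
4 → none → 0
Sum: 1 + 2 + 4 + 1 + 5 + 2 + 2 + 2 + 1 + 0 = 20
Change: 20 − 19 = +1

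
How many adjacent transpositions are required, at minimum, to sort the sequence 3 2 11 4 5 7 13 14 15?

Minimum adjacent swaps = number of inversions (each swap of adjacent out-of-order elements removes one inversion and no swap can remove more).
Count inversions — for each element, later elements that are smaller:
3: 2 → 1
2: none → 0
11: 4, 5, 7 → 3
4: none → 0
5: none → 0
7: none → 0
13: none → 0
14: none → 0
15: none → 0
Total inversions: 1 + 0 + 3 + 0 + 0 + 0 + 0 + 0 + 0 = 4

4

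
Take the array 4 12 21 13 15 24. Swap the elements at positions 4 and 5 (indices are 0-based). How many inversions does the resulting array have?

3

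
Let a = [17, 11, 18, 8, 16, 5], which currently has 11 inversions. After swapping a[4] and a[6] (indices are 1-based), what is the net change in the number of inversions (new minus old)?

-1

Positions 4 and 6 hold 8 and 5; after swapping, the array is [17, 11, 18, 5, 16, 8].
For each element, count later entries that are smaller:
17 → 11, 5, 16, 8 → 4
11 → 5, 8 → 2
18 → 5, 16, 8 → 3
5 → none → 0
16 → 8 → 1
8 → none → 0
Sum: 4 + 2 + 3 + 0 + 1 + 0 = 10
Change: 10 − 11 = -1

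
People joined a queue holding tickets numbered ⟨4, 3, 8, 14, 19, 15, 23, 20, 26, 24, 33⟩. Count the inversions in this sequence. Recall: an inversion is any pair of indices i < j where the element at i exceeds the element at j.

4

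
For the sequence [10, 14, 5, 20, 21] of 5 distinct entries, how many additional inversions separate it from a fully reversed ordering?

8 inversions short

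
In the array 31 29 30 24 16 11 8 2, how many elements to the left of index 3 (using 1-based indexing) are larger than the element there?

1

The element at index 3 is 30.
Elements before it: 31, 29
Those larger than 30: 31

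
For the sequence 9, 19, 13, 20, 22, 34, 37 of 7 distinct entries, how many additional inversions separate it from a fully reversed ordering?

Maximum inversions for 7 distinct elements is C(7, 2) = 7·6/2 = 21.
Current inversions — for each element, count later smaller elements:
9: 0
19: 1
13: 0
20: 0
22: 0
34: 0
37: 0
Current total: 0 + 1 + 0 + 0 + 0 + 0 + 0 = 1
Shortfall: 21 − 1 = 20

20 inversions short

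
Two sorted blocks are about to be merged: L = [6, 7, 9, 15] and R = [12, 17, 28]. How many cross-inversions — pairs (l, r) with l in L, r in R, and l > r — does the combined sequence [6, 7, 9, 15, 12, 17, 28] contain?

Take each right-half value and tally the left-half values above it:
r = 12: 15 → 1
r = 17: none → 0
r = 28: none → 0
Cross-inversions: 1 + 0 + 0 = 1

There is 1 cross-inversion.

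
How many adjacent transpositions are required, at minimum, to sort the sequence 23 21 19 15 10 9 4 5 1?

35

Minimum adjacent swaps = number of inversions (each swap of adjacent out-of-order elements removes one inversion and no swap can remove more).
Count inversions — for each element, later elements that are smaller:
23: 21, 19, 15, 10, 9, 4, 5, 1 → 8
21: 19, 15, 10, 9, 4, 5, 1 → 7
19: 15, 10, 9, 4, 5, 1 → 6
15: 10, 9, 4, 5, 1 → 5
10: 9, 4, 5, 1 → 4
9: 4, 5, 1 → 3
4: 1 → 1
5: 1 → 1
1: none → 0
Total inversions: 8 + 7 + 6 + 5 + 4 + 3 + 1 + 1 + 0 = 35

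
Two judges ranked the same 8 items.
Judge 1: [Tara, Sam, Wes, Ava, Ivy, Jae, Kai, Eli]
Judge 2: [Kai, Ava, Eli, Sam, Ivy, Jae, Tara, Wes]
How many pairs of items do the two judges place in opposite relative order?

There are 19 discordant pairs.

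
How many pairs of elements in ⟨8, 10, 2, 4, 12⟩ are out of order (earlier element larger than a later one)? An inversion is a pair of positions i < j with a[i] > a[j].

Inversions: 4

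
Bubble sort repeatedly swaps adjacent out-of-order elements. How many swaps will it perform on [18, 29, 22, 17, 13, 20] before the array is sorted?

Each adjacent swap fixes exactly one inversion, so the minimum swap count equals the number of inversions.
Count inversions — for each element, later elements that are smaller:
18: 17, 13 → 2
29: 22, 17, 13, 20 → 4
22: 17, 13, 20 → 3
17: 13 → 1
13: none → 0
20: none → 0
Total inversions: 2 + 4 + 3 + 1 + 0 + 0 = 10

10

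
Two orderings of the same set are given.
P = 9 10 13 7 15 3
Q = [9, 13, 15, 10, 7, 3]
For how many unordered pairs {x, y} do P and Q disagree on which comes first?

3

Assign each item its position (1..6) in the first ordering, then rewrite the second ordering as that position sequence:
positions: 9→1, 10→2, 13→3, 7→4, 15→5, 3→6
second ordering as positions: [1, 3, 5, 2, 4, 6]
Discordant pairs = inversions in this position sequence.
1: 0
3: 2 → 1
5: 2, 4 → 2
2: 0
4: 0
6: 0
Total: 0 + 1 + 2 + 0 + 0 + 0 = 3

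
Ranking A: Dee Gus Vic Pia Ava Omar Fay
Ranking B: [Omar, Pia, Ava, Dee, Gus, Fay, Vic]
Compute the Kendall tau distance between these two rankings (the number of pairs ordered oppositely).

12

Assign each item its position (1..7) in the first ordering, then rewrite the second ordering as that position sequence:
positions: Dee→1, Gus→2, Vic→3, Pia→4, Ava→5, Omar→6, Fay→7
second ordering as positions: [6, 4, 5, 1, 2, 7, 3]
Discordant pairs = inversions in this position sequence.
6: 4, 5, 1, 2, 3 → 5
4: 1, 2, 3 → 3
5: 1, 2, 3 → 3
1: 0
2: 0
7: 3 → 1
3: 0
Total: 5 + 3 + 3 + 0 + 0 + 1 + 0 = 12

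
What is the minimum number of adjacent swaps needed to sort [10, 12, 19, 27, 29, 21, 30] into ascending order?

2 swaps

Each adjacent swap fixes exactly one inversion, so the minimum swap count equals the number of inversions.
Count inversions — for each element, later elements that are smaller:
10: none → 0
12: none → 0
19: none → 0
27: 21 → 1
29: 21 → 1
21: none → 0
30: none → 0
Total inversions: 0 + 0 + 0 + 1 + 1 + 0 + 0 = 2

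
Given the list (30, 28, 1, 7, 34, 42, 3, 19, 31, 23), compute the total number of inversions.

Inversions: 21

Element-by-element contributions:
30 → 28, 1, 7, 3, 19, 23 → 6
28 → 1, 7, 3, 19, 23 → 5
1 → none → 0
7 → 3 → 1
34 → 3, 19, 31, 23 → 4
42 → 3, 19, 31, 23 → 4
3 → none → 0
19 → none → 0
31 → 23 → 1
23 → none → 0
Sum: 6 + 5 + 0 + 1 + 4 + 4 + 0 + 0 + 1 + 0 = 21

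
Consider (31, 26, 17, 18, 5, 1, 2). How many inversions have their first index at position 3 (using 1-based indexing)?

The element at index 3 is 17.
Elements after it: 18, 5, 1, 2
Those smaller than 17: 5, 1, 2

3 such elements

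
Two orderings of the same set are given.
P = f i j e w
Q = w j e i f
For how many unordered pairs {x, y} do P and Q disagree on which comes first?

Assign each item its position (1..5) in the first ordering, then rewrite the second ordering as that position sequence:
positions: f→1, i→2, j→3, e→4, w→5
second ordering as positions: [5, 3, 4, 2, 1]
Discordant pairs = inversions in this position sequence.
5: 3, 4, 2, 1 → 4
3: 2, 1 → 2
4: 2, 1 → 2
2: 1 → 1
1: 0
Total: 4 + 2 + 2 + 1 + 0 = 9

9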